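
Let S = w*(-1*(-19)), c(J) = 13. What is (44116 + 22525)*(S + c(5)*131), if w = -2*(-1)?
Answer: 116021981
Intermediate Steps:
w = 2
S = 38 (S = 2*(-1*(-19)) = 2*19 = 38)
(44116 + 22525)*(S + c(5)*131) = (44116 + 22525)*(38 + 13*131) = 66641*(38 + 1703) = 66641*1741 = 116021981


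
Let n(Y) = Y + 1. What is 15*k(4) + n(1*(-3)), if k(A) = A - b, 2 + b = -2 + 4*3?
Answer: -62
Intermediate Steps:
n(Y) = 1 + Y
b = 8 (b = -2 + (-2 + 4*3) = -2 + (-2 + 12) = -2 + 10 = 8)
k(A) = -8 + A (k(A) = A - 1*8 = A - 8 = -8 + A)
15*k(4) + n(1*(-3)) = 15*(-8 + 4) + (1 + 1*(-3)) = 15*(-4) + (1 - 3) = -60 - 2 = -62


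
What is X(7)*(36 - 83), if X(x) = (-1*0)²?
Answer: 0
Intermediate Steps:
X(x) = 0 (X(x) = 0² = 0)
X(7)*(36 - 83) = 0*(36 - 83) = 0*(-47) = 0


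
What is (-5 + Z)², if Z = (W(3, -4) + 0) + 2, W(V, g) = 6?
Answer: 9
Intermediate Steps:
Z = 8 (Z = (6 + 0) + 2 = 6 + 2 = 8)
(-5 + Z)² = (-5 + 8)² = 3² = 9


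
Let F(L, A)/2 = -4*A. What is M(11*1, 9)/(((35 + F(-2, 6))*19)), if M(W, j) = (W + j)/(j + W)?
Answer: -1/247 ≈ -0.0040486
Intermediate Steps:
F(L, A) = -8*A (F(L, A) = 2*(-4*A) = -8*A)
M(W, j) = 1 (M(W, j) = (W + j)/(W + j) = 1)
M(11*1, 9)/(((35 + F(-2, 6))*19)) = 1/((35 - 8*6)*19) = 1/((35 - 48)*19) = 1/(-13*19) = 1/(-247) = 1*(-1/247) = -1/247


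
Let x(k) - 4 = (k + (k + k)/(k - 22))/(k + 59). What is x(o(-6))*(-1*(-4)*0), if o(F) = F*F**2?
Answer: 0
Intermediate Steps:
o(F) = F**3
x(k) = 4 + (k + 2*k/(-22 + k))/(59 + k) (x(k) = 4 + (k + (k + k)/(k - 22))/(k + 59) = 4 + (k + (2*k)/(-22 + k))/(59 + k) = 4 + (k + 2*k/(-22 + k))/(59 + k))
x(o(-6))*(-1*(-4)*0) = ((-5192 + 5*((-6)**3)**2 + 128*(-6)**3)/(-1298 + ((-6)**3)**2 + 37*(-6)**3))*(-1*(-4)*0) = ((-5192 + 5*(-216)**2 + 128*(-216))/(-1298 + (-216)**2 + 37*(-216)))*(4*0) = ((-5192 + 5*46656 - 27648)/(-1298 + 46656 - 7992))*0 = ((-5192 + 233280 - 27648)/37366)*0 = ((1/37366)*200440)*0 = (100220/18683)*0 = 0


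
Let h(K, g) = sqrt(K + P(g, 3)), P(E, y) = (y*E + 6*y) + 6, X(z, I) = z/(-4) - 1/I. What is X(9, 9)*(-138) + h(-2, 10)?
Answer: 1955/6 + 2*sqrt(13) ≈ 333.04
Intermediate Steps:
X(z, I) = -1/I - z/4 (X(z, I) = z*(-1/4) - 1/I = -z/4 - 1/I = -1/I - z/4)
P(E, y) = 6 + 6*y + E*y (P(E, y) = (E*y + 6*y) + 6 = (6*y + E*y) + 6 = 6 + 6*y + E*y)
h(K, g) = sqrt(24 + K + 3*g) (h(K, g) = sqrt(K + (6 + 6*3 + g*3)) = sqrt(K + (6 + 18 + 3*g)) = sqrt(K + (24 + 3*g)) = sqrt(24 + K + 3*g))
X(9, 9)*(-138) + h(-2, 10) = (-1/9 - 1/4*9)*(-138) + sqrt(24 - 2 + 3*10) = (-1*1/9 - 9/4)*(-138) + sqrt(24 - 2 + 30) = (-1/9 - 9/4)*(-138) + sqrt(52) = -85/36*(-138) + 2*sqrt(13) = 1955/6 + 2*sqrt(13)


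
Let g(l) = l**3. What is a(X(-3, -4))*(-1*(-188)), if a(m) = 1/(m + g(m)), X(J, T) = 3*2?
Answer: 94/111 ≈ 0.84685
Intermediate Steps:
X(J, T) = 6
a(m) = 1/(m + m**3)
a(X(-3, -4))*(-1*(-188)) = (-1*(-188))/(6 + 6**3) = 188/(6 + 216) = 188/222 = (1/222)*188 = 94/111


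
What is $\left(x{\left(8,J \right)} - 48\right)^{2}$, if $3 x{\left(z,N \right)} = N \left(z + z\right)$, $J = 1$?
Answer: $\frac{16384}{9} \approx 1820.4$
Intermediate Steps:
$x{\left(z,N \right)} = \frac{2 N z}{3}$ ($x{\left(z,N \right)} = \frac{N \left(z + z\right)}{3} = \frac{N 2 z}{3} = \frac{2 N z}{3}$)
$\left(x{\left(8,J \right)} - 48\right)^{2} = \left(\frac{2}{3} \cdot 1 \cdot 8 - 48\right)^{2} = \left(\frac{16}{3} - 48\right)^{2} = \left(- \frac{128}{3}\right)^{2} = \frac{16384}{9}$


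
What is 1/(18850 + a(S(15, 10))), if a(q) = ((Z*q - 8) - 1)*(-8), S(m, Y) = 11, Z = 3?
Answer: 1/18658 ≈ 5.3596e-5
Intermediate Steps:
a(q) = 72 - 24*q (a(q) = ((3*q - 8) - 1)*(-8) = ((-8 + 3*q) - 1)*(-8) = (-9 + 3*q)*(-8) = 72 - 24*q)
1/(18850 + a(S(15, 10))) = 1/(18850 + (72 - 24*11)) = 1/(18850 + (72 - 264)) = 1/(18850 - 192) = 1/18658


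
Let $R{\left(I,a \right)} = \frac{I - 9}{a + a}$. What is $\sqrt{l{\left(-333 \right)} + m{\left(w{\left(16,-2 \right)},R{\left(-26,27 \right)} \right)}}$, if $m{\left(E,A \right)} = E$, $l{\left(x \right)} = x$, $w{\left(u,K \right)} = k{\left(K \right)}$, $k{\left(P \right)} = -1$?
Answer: $i \sqrt{334} \approx 18.276 i$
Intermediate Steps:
$w{\left(u,K \right)} = -1$
$R{\left(I,a \right)} = \frac{-9 + I}{2 a}$
$\sqrt{l{\left(-333 \right)} + m{\left(w{\left(16,-2 \right)},R{\left(-26,27 \right)} \right)}} = \sqrt{-333 - 1} = \sqrt{-334} = i \sqrt{334}$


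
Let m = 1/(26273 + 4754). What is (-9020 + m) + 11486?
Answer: 76512583/31027 ≈ 2466.0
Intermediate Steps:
m = 1/31027 ≈ 3.2230e-5
(-9020 + m) + 11486 = (-9020 + 1/31027) + 11486 = -279863539/31027 + 11486 = 76512583/31027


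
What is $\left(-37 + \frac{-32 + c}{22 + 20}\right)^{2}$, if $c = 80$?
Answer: $\frac{63001}{49} \approx 1285.7$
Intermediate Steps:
$\left(-37 + \frac{-32 + c}{22 + 20}\right)^{2} = \left(-37 + \frac{-32 + 80}{22 + 20}\right)^{2} = \left(-37 + \frac{48}{42}\right)^{2} = \left(-37 + 48 \cdot \frac{1}{42}\right)^{2} = \left(-37 + \frac{8}{7}\right)^{2} = \left(- \frac{251}{7}\right)^{2} = \frac{63001}{49}$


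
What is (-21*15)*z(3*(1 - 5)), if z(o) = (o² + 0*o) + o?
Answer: -41580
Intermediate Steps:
z(o) = o + o² (z(o) = (o² + 0) + o = o² + o = o + o²)
(-21*15)*z(3*(1 - 5)) = (-21*15)*((3*(1 - 5))*(1 + 3*(1 - 5))) = -315*3*(-4)*(1 + 3*(-4)) = -(-3780)*(1 - 12) = -(-3780)*(-11) = -315*132 = -41580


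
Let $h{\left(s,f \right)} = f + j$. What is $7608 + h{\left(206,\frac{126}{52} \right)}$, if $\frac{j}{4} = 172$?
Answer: $\frac{215759}{26} \approx 8298.4$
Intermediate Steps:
$j = 688$ ($j = 4 \cdot 172 = 688$)
$h{\left(s,f \right)} = 688 + f$ ($h{\left(s,f \right)} = f + 688 = 688 + f$)
$7608 + h{\left(206,\frac{126}{52} \right)} = 7608 + \left(688 + \frac{126}{52}\right) = 7608 + \left(688 + 126 \cdot \frac{1}{52}\right) = 7608 + \left(688 + \frac{63}{26}\right) = 7608 + \frac{17951}{26} = \frac{215759}{26}$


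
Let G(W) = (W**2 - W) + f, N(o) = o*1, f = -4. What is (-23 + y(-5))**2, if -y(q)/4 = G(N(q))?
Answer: 16129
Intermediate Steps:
N(o) = o
G(W) = -4 + W**2 - W (G(W) = (W**2 - W) - 4 = -4 + W**2 - W)
y(q) = 16 - 4*q**2 + 4*q (y(q) = -4*(-4 + q**2 - q) = 16 - 4*q**2 + 4*q)
(-23 + y(-5))**2 = (-23 + (16 - 4*(-5)**2 + 4*(-5)))**2 = (-23 + (16 - 4*25 - 20))**2 = (-23 + (16 - 100 - 20))**2 = (-23 - 104)**2 = (-127)**2 = 16129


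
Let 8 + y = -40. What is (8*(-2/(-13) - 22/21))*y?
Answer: 31232/91 ≈ 343.21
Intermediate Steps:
y = -48 (y = -8 - 40 = -48)
(8*(-2/(-13) - 22/21))*y = (8*(-2/(-13) - 22/21))*(-48) = (8*(-2*(-1/13) - 22*1/21))*(-48) = (8*(2/13 - 22/21))*(-48) = (8*(-244/273))*(-48) = -1952/273*(-48) = 31232/91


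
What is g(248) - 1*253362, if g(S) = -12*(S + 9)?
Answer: -256446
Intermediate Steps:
g(S) = -108 - 12*S (g(S) = -12*(9 + S) = -108 - 12*S)
g(248) - 1*253362 = (-108 - 12*248) - 1*253362 = (-108 - 2976) - 253362 = -3084 - 253362 = -256446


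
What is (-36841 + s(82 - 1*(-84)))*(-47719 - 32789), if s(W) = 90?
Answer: 2958749508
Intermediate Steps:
(-36841 + s(82 - 1*(-84)))*(-47719 - 32789) = (-36841 + 90)*(-47719 - 32789) = -36751*(-80508) = 2958749508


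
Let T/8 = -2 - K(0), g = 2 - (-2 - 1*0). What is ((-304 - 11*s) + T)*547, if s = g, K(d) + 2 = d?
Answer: -190356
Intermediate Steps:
K(d) = -2 + d
g = 4 (g = 2 - (-2 + 0) = 2 - 1*(-2) = 2 + 2 = 4)
s = 4
T = 0 (T = 8*(-2 - (-2 + 0)) = 8*(-2 - 1*(-2)) = 8*(-2 + 2) = 8*0 = 0)
((-304 - 11*s) + T)*547 = ((-304 - 11*4) + 0)*547 = ((-304 - 44) + 0)*547 = (-348 + 0)*547 = -348*547 = -190356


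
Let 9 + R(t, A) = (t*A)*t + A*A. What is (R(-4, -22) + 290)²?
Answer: 170569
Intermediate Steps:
R(t, A) = -9 + A² + A*t² (R(t, A) = -9 + ((t*A)*t + A*A) = -9 + ((A*t)*t + A²) = -9 + (A*t² + A²) = -9 + (A² + A*t²) = -9 + A² + A*t²)
(R(-4, -22) + 290)² = ((-9 + (-22)² - 22*(-4)²) + 290)² = ((-9 + 484 - 22*16) + 290)² = ((-9 + 484 - 352) + 290)² = (123 + 290)² = 413² = 170569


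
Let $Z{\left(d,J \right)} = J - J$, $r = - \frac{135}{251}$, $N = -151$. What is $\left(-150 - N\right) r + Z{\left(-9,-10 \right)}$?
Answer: $- \frac{135}{251} \approx -0.53785$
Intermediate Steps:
$r = - \frac{135}{251}$ ($r = \left(-135\right) \frac{1}{251} = - \frac{135}{251} \approx -0.53785$)
$Z{\left(d,J \right)} = 0$
$\left(-150 - N\right) r + Z{\left(-9,-10 \right)} = \left(-150 - -151\right) \left(- \frac{135}{251}\right) + 0 = \left(-150 + 151\right) \left(- \frac{135}{251}\right) + 0 = 1 \left(- \frac{135}{251}\right) + 0 = - \frac{135}{251} + 0 = - \frac{135}{251}$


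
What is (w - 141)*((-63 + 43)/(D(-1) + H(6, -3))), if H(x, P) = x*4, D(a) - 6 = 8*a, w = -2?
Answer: 130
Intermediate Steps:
D(a) = 6 + 8*a
H(x, P) = 4*x
(w - 141)*((-63 + 43)/(D(-1) + H(6, -3))) = (-2 - 141)*((-63 + 43)/((6 + 8*(-1)) + 4*6)) = -(-2860)/((6 - 8) + 24) = -(-2860)/(-2 + 24) = -(-2860)/22 = -143*(-10/11) = 130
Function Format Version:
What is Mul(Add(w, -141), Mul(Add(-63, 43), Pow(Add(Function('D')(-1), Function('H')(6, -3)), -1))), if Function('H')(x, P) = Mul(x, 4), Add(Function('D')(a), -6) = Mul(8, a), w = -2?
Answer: 130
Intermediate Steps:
Function('D')(a) = Add(6, Mul(8, a))
Function('H')(x, P) = Mul(4, x)
Mul(Add(w, -141), Mul(Add(-63, 43), Pow(Add(Function('D')(-1), Function('H')(6, -3)), -1))) = Mul(Add(-2, -141), Mul(Add(-63, 43), Pow(Add(Add(6, Mul(8, -1)), Mul(4, 6)), -1))) = Mul(-143, Mul(-20, Pow(Add(Add(6, -8), 24), -1))) = Mul(-143, Mul(-20, Pow(Add(-2, 24), -1))) = Mul(-143, Mul(-20, Pow(22, -1))) = Mul(-143, Mul(-20, Rational(1, 22))) = Mul(-143, Rational(-10, 11)) = 130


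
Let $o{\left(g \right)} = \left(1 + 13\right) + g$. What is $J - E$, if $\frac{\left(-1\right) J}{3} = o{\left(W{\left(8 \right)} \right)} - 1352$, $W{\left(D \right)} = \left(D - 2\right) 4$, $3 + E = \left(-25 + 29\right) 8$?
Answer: $3913$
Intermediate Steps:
$E = 29$ ($E = -3 + \left(-25 + 29\right) 8 = -3 + 4 \cdot 8 = -3 + 32 = 29$)
$W{\left(D \right)} = -8 + 4 D$ ($W{\left(D \right)} = \left(-2 + D\right) 4 = -8 + 4 D$)
$o{\left(g \right)} = 14 + g$
$J = 3942$ ($J = - 3 \left(\left(14 + \left(-8 + 4 \cdot 8\right)\right) - 1352\right) = - 3 \left(\left(14 + \left(-8 + 32\right)\right) - 1352\right) = - 3 \left(\left(14 + 24\right) - 1352\right) = - 3 \left(38 - 1352\right) = \left(-3\right) \left(-1314\right) = 3942$)
$J - E = 3942 - 29 = 3913$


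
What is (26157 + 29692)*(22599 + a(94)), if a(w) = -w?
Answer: 1256881745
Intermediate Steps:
(26157 + 29692)*(22599 + a(94)) = (26157 + 29692)*(22599 - 1*94) = 55849*(22599 - 94) = 55849*22505 = 1256881745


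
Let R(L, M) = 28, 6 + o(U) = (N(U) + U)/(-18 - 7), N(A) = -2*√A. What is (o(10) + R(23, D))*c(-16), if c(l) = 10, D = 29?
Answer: 216 + 4*√10/5 ≈ 218.53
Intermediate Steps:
o(U) = -6 - U/25 + 2*√U/25 (o(U) = -6 + (-2*√U + U)/(-18 - 7) = -6 + (U - 2*√U)/(-25) = -6 + (U - 2*√U)*(-1/25) = -6 + (-U/25 + 2*√U/25) = -6 - U/25 + 2*√U/25)
(o(10) + R(23, D))*c(-16) = ((-6 - 1/25*10 + 2*√10/25) + 28)*10 = ((-6 - ⅖ + 2*√10/25) + 28)*10 = ((-32/5 + 2*√10/25) + 28)*10 = (108/5 + 2*√10/25)*10 = 216 + 4*√10/5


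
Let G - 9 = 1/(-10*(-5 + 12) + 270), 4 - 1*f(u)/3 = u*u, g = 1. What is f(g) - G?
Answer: -1/200 ≈ -0.0050000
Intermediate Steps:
f(u) = 12 - 3*u**2 (f(u) = 12 - 3*u*u = 12 - 3*u**2)
G = 1801/200 (G = 9 + 1/(-10*(-5 + 12) + 270) = 9 + 1/(-10*7 + 270) = 9 + 1/(-70 + 270) = 9 + 1/200 = 1801/200 ≈ 9.0050)
f(g) - G = (12 - 3*1**2) - 1*1801/200 = (12 - 3*1) - 1801/200 = (12 - 3) - 1801/200 = 9 - 1801/200 = -1/200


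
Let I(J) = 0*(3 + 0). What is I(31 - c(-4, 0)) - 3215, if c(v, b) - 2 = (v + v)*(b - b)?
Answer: -3215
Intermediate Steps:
c(v, b) = 2 (c(v, b) = 2 + (v + v)*(b - b) = 2 + (2*v)*0 = 2 + 0 = 2)
I(J) = 0 (I(J) = 0*3 = 0)
I(31 - c(-4, 0)) - 3215 = 0 - 3215 = -3215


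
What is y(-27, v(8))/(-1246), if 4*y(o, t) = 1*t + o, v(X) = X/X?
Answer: 13/2492 ≈ 0.0052167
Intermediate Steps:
v(X) = 1
y(o, t) = o/4 + t/4 (y(o, t) = (1*t + o)/4 = (t + o)/4 = (o + t)/4 = o/4 + t/4)
y(-27, v(8))/(-1246) = ((¼)*(-27) + (¼)*1)/(-1246) = (-27/4 + ¼)*(-1/1246) = -13/2*(-1/1246) = 13/2492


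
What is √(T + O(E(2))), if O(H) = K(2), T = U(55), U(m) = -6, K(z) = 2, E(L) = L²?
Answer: 2*I ≈ 2.0*I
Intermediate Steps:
T = -6
O(H) = 2
√(T + O(E(2))) = √(-6 + 2) = √(-4) = 2*I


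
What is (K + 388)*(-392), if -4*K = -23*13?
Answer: -181398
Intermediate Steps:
K = 299/4 (K = -(-23)*13/4 = -1/4*(-299) = 299/4 ≈ 74.750)
(K + 388)*(-392) = (299/4 + 388)*(-392) = (1851/4)*(-392) = -181398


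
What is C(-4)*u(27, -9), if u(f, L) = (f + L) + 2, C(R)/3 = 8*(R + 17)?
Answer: 6240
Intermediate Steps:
C(R) = 408 + 24*R (C(R) = 3*(8*(R + 17)) = 3*(8*(17 + R)) = 3*(136 + 8*R) = 408 + 24*R)
u(f, L) = 2 + L + f (u(f, L) = (L + f) + 2 = 2 + L + f)
C(-4)*u(27, -9) = (408 + 24*(-4))*(2 - 9 + 27) = (408 - 96)*20 = 312*20 = 6240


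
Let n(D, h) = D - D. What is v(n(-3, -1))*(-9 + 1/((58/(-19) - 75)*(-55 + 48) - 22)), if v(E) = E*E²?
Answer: 0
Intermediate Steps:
n(D, h) = 0
v(E) = E³
v(n(-3, -1))*(-9 + 1/((58/(-19) - 75)*(-55 + 48) - 22)) = 0³*(-9 + 1/((58/(-19) - 75)*(-55 + 48) - 22)) = 0*(-9 + 1/((58*(-1/19) - 75)*(-7) - 22)) = 0*(-9 + 1/((-58/19 - 75)*(-7) - 22)) = 0*(-9 + 1/(-1483/19*(-7) - 22)) = 0*(-9 + 1/(10381/19 - 22)) = 0*(-9 + 1/(9963/19)) = 0*(-9 + 19/9963) = 0*(-89648/9963) = 0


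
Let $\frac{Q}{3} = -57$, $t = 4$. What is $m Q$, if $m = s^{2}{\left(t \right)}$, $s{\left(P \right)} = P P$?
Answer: $-43776$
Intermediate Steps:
$Q = -171$ ($Q = 3 \left(-57\right) = -171$)
$s{\left(P \right)} = P^{2}$
$m = 256$ ($m = \left(4^{2}\right)^{2} = 16^{2} = 256$)
$m Q = 256 \left(-171\right) = -43776$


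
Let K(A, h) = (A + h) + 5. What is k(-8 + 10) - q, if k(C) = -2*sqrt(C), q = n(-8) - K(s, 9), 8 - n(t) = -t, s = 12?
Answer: 26 - 2*sqrt(2) ≈ 23.172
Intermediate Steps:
K(A, h) = 5 + A + h
n(t) = 8 + t (n(t) = 8 - (-1)*t = 8 + t)
q = -26 (q = (8 - 8) - (5 + 12 + 9) = 0 - 1*26 = 0 - 26 = -26)
k(-8 + 10) - q = -2*sqrt(-8 + 10) - 1*(-26) = -2*sqrt(2) + 26 = 26 - 2*sqrt(2)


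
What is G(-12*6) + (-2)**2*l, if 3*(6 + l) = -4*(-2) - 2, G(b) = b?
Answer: -88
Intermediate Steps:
l = -4 (l = -6 + (-4*(-2) - 2)/3 = -6 + (8 - 2)/3 = -6 + (1/3)*6 = -6 + 2 = -4)
G(-12*6) + (-2)**2*l = -12*6 + (-2)**2*(-4) = -4*18 + 4*(-4) = -72 - 16 = -88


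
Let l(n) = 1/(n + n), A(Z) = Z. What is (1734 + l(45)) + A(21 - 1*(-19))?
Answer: 159661/90 ≈ 1774.0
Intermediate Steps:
l(n) = 1/(2*n)
(1734 + l(45)) + A(21 - 1*(-19)) = (1734 + (½)/45) + (21 - 1*(-19)) = (1734 + (½)*(1/45)) + (21 + 19) = (1734 + 1/90) + 40 = 156061/90 + 40 = 159661/90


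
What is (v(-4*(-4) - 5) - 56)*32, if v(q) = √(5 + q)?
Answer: -1664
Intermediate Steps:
(v(-4*(-4) - 5) - 56)*32 = (√(5 + (-4*(-4) - 5)) - 56)*32 = (√(5 + (16 - 5)) - 56)*32 = (√(5 + 11) - 56)*32 = (√16 - 56)*32 = (4 - 56)*32 = -52*32 = -1664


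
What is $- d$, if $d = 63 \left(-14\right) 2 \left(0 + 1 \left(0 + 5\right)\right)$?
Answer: $8820$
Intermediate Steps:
$d = -8820$ ($d = - 882 \cdot 2 \left(0 + 1 \cdot 5\right) = - 882 \cdot 2 \left(0 + 5\right) = - 882 \cdot 2 \cdot 5 = \left(-882\right) 10 = -8820$)
$- d = \left(-1\right) \left(-8820\right) = 8820$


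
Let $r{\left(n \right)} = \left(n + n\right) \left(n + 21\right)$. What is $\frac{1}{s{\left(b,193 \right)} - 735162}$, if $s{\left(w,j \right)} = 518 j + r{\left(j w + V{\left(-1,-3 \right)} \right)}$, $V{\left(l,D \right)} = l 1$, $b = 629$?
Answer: $\frac{1}{29478441076} \approx 3.3923 \cdot 10^{-11}$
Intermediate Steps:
$V{\left(l,D \right)} = l$
$r{\left(n \right)} = 2 n \left(21 + n\right)$
$s{\left(w,j \right)} = 518 j + 2 \left(-1 + j w\right) \left(20 + j w\right)$ ($s{\left(w,j \right)} = 518 j + 2 \left(j w - 1\right) \left(21 + \left(j w - 1\right)\right) = 518 j + 2 \left(-1 + j w\right) \left(21 + \left(-1 + j w\right)\right) = 518 j + 2 \left(-1 + j w\right) \left(20 + j w\right)$)
$\frac{1}{s{\left(b,193 \right)} - 735162} = \frac{1}{\left(518 \cdot 193 + 2 \left(-1 + 193 \cdot 629\right) \left(20 + 193 \cdot 629\right)\right) - 735162} = \frac{1}{\left(99974 + 2 \left(-1 + 121397\right) \left(20 + 121397\right)\right) - 735162} = \frac{1}{\left(99974 + 2 \cdot 121396 \cdot 121417\right) - 735162} = \frac{1}{\left(99974 + 29479076264\right) - 735162} = \frac{1}{29479176238 - 735162} = \frac{1}{29478441076}$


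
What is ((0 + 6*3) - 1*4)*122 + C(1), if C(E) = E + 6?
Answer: 1715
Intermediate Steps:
C(E) = 6 + E
((0 + 6*3) - 1*4)*122 + C(1) = ((0 + 6*3) - 1*4)*122 + (6 + 1) = ((0 + 18) - 4)*122 + 7 = (18 - 4)*122 + 7 = 14*122 + 7 = 1708 + 7 = 1715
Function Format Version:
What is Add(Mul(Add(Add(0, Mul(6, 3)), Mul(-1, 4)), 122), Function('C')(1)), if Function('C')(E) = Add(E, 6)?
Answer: 1715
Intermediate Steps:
Function('C')(E) = Add(6, E)
Add(Mul(Add(Add(0, Mul(6, 3)), Mul(-1, 4)), 122), Function('C')(1)) = Add(Mul(Add(Add(0, Mul(6, 3)), Mul(-1, 4)), 122), Add(6, 1)) = Add(Mul(Add(Add(0, 18), -4), 122), 7) = Add(Mul(Add(18, -4), 122), 7) = Add(Mul(14, 122), 7) = Add(1708, 7) = 1715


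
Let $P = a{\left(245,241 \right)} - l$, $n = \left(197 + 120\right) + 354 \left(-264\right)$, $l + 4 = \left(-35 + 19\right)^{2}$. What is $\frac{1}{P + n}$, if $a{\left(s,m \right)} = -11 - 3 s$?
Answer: $- \frac{1}{94137} \approx -1.0623 \cdot 10^{-5}$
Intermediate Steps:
$l = 252$ ($l = -4 + \left(-35 + 19\right)^{2} = -4 + \left(-16\right)^{2} = -4 + 256 = 252$)
$n = -93139$ ($n = 317 - 93456 = -93139$)
$P = -998$ ($P = \left(-11 - 735\right) - 252 = -746 - 252 = -998$)
$\frac{1}{P + n} = \frac{1}{-998 - 93139} = \frac{1}{-94137} = - \frac{1}{94137}$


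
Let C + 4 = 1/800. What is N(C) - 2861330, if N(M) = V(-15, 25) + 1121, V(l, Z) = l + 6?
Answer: -2860218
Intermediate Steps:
V(l, Z) = 6 + l
C = -3199/800 (C = -4 + 1/800 = -3199/800 ≈ -3.9987)
N(M) = 1112 (N(M) = (6 - 15) + 1121 = -9 + 1121 = 1112)
N(C) - 2861330 = 1112 - 2861330 = -2860218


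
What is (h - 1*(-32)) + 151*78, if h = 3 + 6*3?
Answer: 11831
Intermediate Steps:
h = 21 (h = 3 + 18 = 21)
(h - 1*(-32)) + 151*78 = (21 - 1*(-32)) + 151*78 = (21 + 32) + 11778 = 53 + 11778 = 11831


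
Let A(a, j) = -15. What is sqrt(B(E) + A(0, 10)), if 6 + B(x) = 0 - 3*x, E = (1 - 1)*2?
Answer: I*sqrt(21) ≈ 4.5826*I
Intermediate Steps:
E = 0 (E = 0*2 = 0)
B(x) = -6 - 3*x (B(x) = -6 + (0 - 3*x) = -6 - 3*x)
sqrt(B(E) + A(0, 10)) = sqrt((-6 - 3*0) - 15) = sqrt((-6 + 0) - 15) = sqrt(-6 - 15) = sqrt(-21) = I*sqrt(21)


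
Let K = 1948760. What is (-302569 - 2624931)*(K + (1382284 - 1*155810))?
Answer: -9295497535000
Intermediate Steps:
(-302569 - 2624931)*(K + (1382284 - 1*155810)) = (-302569 - 2624931)*(1948760 + (1382284 - 1*155810)) = -2927500*(1948760 + (1382284 - 155810)) = -2927500*(1948760 + 1226474) = -2927500*3175234 = -9295497535000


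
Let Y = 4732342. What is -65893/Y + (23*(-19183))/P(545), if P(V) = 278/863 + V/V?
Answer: -1801902548899427/5399602222 ≈ -3.3371e+5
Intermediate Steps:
P(V) = 1141/863 (P(V) = 278*(1/863) + 1 = 278/863 + 1 = 1141/863)
-65893/Y + (23*(-19183))/P(545) = -65893/4732342 + (23*(-19183))/(1141/863) = -65893*1/4732342 - 441209*863/1141 = -65893/4732342 - 380763367/1141 = -1801902548899427/5399602222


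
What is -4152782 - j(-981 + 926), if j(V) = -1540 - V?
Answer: -4151297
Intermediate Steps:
-4152782 - j(-981 + 926) = -4152782 - (-1540 - (-981 + 926)) = -4152782 - (-1540 - 1*(-55)) = -4152782 - (-1540 + 55) = -4152782 - 1*(-1485) = -4152782 + 1485 = -4151297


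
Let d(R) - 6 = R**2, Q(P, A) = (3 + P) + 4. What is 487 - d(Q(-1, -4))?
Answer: 445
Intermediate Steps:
Q(P, A) = 7 + P
d(R) = 6 + R**2
487 - d(Q(-1, -4)) = 487 - (6 + (7 - 1)**2) = 487 - (6 + 6**2) = 487 - (6 + 36) = 487 - 1*42 = 487 - 42 = 445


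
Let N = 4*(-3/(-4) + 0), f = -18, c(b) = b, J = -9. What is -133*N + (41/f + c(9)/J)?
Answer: -7241/18 ≈ -402.28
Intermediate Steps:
N = 3 (N = 4*(-3*(-¼) + 0) = 4*(¾ + 0) = 4*(¾) = 3)
-133*N + (41/f + c(9)/J) = -133*3 + (41/(-18) + 9/(-9)) = -399 + (41*(-1/18) + 9*(-⅑)) = -399 + (-41/18 - 1) = -399 - 59/18 = -7241/18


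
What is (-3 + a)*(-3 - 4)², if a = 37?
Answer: 1666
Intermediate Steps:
(-3 + a)*(-3 - 4)² = (-3 + 37)*(-3 - 4)² = 34*(-7)² = 34*49 = 1666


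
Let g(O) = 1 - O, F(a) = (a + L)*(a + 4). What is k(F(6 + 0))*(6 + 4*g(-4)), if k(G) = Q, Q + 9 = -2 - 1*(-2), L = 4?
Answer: -234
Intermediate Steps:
F(a) = (4 + a)² (F(a) = (a + 4)*(a + 4) = (4 + a)*(4 + a) = (4 + a)²)
Q = -9 (Q = -9 + (-2 - 1*(-2)) = -9 + (-2 + 2) = -9 + 0 = -9)
k(G) = -9
k(F(6 + 0))*(6 + 4*g(-4)) = -9*(6 + 4*(1 - 1*(-4))) = -9*(6 + 4*(1 + 4)) = -9*(6 + 4*5) = -9*(6 + 20) = -9*26 = -234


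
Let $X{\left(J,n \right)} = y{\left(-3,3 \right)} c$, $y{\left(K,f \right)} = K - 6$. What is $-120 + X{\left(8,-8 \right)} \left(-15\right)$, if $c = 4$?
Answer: $420$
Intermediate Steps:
$y{\left(K,f \right)} = -6 + K$ ($y{\left(K,f \right)} = K - 6 = -6 + K$)
$X{\left(J,n \right)} = -36$ ($X{\left(J,n \right)} = \left(-6 - 3\right) 4 = \left(-9\right) 4 = -36$)
$-120 + X{\left(8,-8 \right)} \left(-15\right) = -120 - -540 = -120 + 540 = 420$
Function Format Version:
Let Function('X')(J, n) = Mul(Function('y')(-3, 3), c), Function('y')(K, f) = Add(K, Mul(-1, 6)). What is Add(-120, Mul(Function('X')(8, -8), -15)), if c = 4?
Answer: 420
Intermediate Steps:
Function('y')(K, f) = Add(-6, K) (Function('y')(K, f) = Add(K, -6) = Add(-6, K))
Function('X')(J, n) = -36 (Function('X')(J, n) = Mul(Add(-6, -3), 4) = Mul(-9, 4) = -36)
Add(-120, Mul(Function('X')(8, -8), -15)) = Add(-120, Mul(-36, -15)) = Add(-120, 540) = 420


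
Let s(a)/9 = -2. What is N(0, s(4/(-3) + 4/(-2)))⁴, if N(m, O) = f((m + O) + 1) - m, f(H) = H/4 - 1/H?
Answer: 6597500625/21381376 ≈ 308.56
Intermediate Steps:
f(H) = -1/H + H/4 (f(H) = H*(¼) - 1/H = H/4 - 1/H = -1/H + H/4)
s(a) = -18 (s(a) = 9*(-2) = -18)
N(m, O) = ¼ - 1/(1 + O + m) - 3*m/4 + O/4 (N(m, O) = (-1/((m + O) + 1) + ((m + O) + 1)/4) - m = (-1/((O + m) + 1) + ((O + m) + 1)/4) - m = (-1/(1 + O + m) + (1 + O + m)/4) - m = (-1/(1 + O + m) + (¼ + O/4 + m/4)) - m = (¼ - 1/(1 + O + m) + O/4 + m/4) - m = ¼ - 1/(1 + O + m) - 3*m/4 + O/4)
N(0, s(4/(-3) + 4/(-2)))⁴ = ((-1 + (1 - 18 + 0)*(1 - 18 - 3*0)/4)/(1 - 18 + 0))⁴ = ((-1 + (¼)*(-17)*(1 - 18 + 0))/(-17))⁴ = (-(-1 + (¼)*(-17)*(-17))/17)⁴ = (-(-1 + 289/4)/17)⁴ = (-1/17*285/4)⁴ = (-285/68)⁴ = 6597500625/21381376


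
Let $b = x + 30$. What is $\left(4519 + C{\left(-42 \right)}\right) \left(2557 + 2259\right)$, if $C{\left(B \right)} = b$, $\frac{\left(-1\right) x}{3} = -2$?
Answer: $21936880$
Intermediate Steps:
$x = 6$ ($x = \left(-3\right) \left(-2\right) = 6$)
$b = 36$ ($b = 6 + 30 = 36$)
$C{\left(B \right)} = 36$
$\left(4519 + C{\left(-42 \right)}\right) \left(2557 + 2259\right) = \left(4519 + 36\right) \left(2557 + 2259\right) = 4555 \cdot 4816 = 21936880$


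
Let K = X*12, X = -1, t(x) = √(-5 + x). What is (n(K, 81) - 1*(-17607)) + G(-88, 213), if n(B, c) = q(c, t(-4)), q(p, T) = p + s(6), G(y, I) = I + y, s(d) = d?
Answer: 17819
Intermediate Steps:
K = -12 (K = -1*12 = -12)
q(p, T) = 6 + p (q(p, T) = p + 6 = 6 + p)
n(B, c) = 6 + c
(n(K, 81) - 1*(-17607)) + G(-88, 213) = ((6 + 81) - 1*(-17607)) + (213 - 88) = (87 + 17607) + 125 = 17694 + 125 = 17819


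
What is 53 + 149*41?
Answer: 6162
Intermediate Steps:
53 + 149*41 = 53 + 6109 = 6162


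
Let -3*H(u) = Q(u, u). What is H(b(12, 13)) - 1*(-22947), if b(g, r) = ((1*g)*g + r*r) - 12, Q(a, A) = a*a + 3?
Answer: -21763/3 ≈ -7254.3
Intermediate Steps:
Q(a, A) = 3 + a**2 (Q(a, A) = a**2 + 3 = 3 + a**2)
b(g, r) = -12 + g**2 + r**2 (b(g, r) = (g*g + r**2) - 12 = (g**2 + r**2) - 12 = -12 + g**2 + r**2)
H(u) = -1 - u**2/3 (H(u) = -(3 + u**2)/3 = -1 - u**2/3)
H(b(12, 13)) - 1*(-22947) = (-1 - (-12 + 12**2 + 13**2)**2/3) - 1*(-22947) = (-1 - (-12 + 144 + 169)**2/3) + 22947 = (-1 - 1/3*301**2) + 22947 = (-1 - 1/3*90601) + 22947 = (-1 - 90601/3) + 22947 = -90604/3 + 22947 = -21763/3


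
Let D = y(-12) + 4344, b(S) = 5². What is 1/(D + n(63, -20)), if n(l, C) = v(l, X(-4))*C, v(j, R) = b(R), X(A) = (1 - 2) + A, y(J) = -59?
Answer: 1/3785 ≈ 0.00026420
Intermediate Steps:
b(S) = 25
X(A) = -1 + A
v(j, R) = 25
n(l, C) = 25*C
D = 4285 (D = -59 + 4344 = 4285)
1/(D + n(63, -20)) = 1/(4285 + 25*(-20)) = 1/(4285 - 500) = 1/3785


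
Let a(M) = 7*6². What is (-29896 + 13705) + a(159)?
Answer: -15939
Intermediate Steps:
a(M) = 252 (a(M) = 7*36 = 252)
(-29896 + 13705) + a(159) = (-29896 + 13705) + 252 = -16191 + 252 = -15939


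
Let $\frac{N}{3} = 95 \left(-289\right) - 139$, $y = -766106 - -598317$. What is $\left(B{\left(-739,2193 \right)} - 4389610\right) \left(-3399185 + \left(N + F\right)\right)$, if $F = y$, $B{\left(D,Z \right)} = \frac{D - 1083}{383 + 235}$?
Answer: $\frac{4950494004392156}{309} \approx 1.6021 \cdot 10^{13}$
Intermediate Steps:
$y = -167789$ ($y = -766106 + 598317 = -167789$)
$B{\left(D,Z \right)} = - \frac{361}{206} + \frac{D}{618}$ ($B{\left(D,Z \right)} = \frac{-1083 + D}{618} = \left(-1083 + D\right) \frac{1}{618} = - \frac{361}{206} + \frac{D}{618}$)
$N = -82782$ ($N = 3 \left(95 \left(-289\right) - 139\right) = 3 \left(-27455 - 139\right) = 3 \left(-27594\right) = -82782$)
$F = -167789$
$\left(B{\left(-739,2193 \right)} - 4389610\right) \left(-3399185 + \left(N + F\right)\right) = \left(\left(- \frac{361}{206} + \frac{1}{618} \left(-739\right)\right) - 4389610\right) \left(-3399185 - 250571\right) = \left(\left(- \frac{361}{206} - \frac{739}{618}\right) - 4389610\right) \left(-3399185 - 250571\right) = \left(- \frac{911}{309} - 4389610\right) \left(-3649756\right) = \left(- \frac{1356390401}{309}\right) \left(-3649756\right) = \frac{4950494004392156}{309}$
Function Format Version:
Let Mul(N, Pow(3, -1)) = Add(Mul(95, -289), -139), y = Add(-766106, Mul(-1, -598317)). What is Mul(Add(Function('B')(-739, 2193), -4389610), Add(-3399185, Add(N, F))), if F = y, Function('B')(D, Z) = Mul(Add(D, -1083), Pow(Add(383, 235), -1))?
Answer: Rational(4950494004392156, 309) ≈ 1.6021e+13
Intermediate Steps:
y = -167789 (y = Add(-766106, 598317) = -167789)
Function('B')(D, Z) = Add(Rational(-361, 206), Mul(Rational(1, 618), D)) (Function('B')(D, Z) = Mul(Add(-1083, D), Pow(618, -1)) = Mul(Add(-1083, D), Rational(1, 618)) = Add(Rational(-361, 206), Mul(Rational(1, 618), D)))
N = -82782 (N = Mul(3, Add(Mul(95, -289), -139)) = Mul(3, Add(-27455, -139)) = Mul(3, -27594) = -82782)
F = -167789
Mul(Add(Function('B')(-739, 2193), -4389610), Add(-3399185, Add(N, F))) = Mul(Add(Add(Rational(-361, 206), Mul(Rational(1, 618), -739)), -4389610), Add(-3399185, Add(-82782, -167789))) = Mul(Add(Add(Rational(-361, 206), Rational(-739, 618)), -4389610), Add(-3399185, -250571)) = Mul(Add(Rational(-911, 309), -4389610), -3649756) = Mul(Rational(-1356390401, 309), -3649756) = Rational(4950494004392156, 309)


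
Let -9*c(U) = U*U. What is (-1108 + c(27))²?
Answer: 1413721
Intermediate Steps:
c(U) = -U²/9 (c(U) = -U*U/9 = -U²/9)
(-1108 + c(27))² = (-1108 - ⅑*27²)² = (-1108 - ⅑*729)² = (-1108 - 81)² = (-1189)² = 1413721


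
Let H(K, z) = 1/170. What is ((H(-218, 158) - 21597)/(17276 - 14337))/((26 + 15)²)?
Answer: -3671489/839878030 ≈ -0.0043715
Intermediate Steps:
H(K, z) = 1/170
((H(-218, 158) - 21597)/(17276 - 14337))/((26 + 15)²) = ((1/170 - 21597)/(17276 - 14337))/((26 + 15)²) = (-3671489/170/2939)/(41²) = -3671489/170*1/2939/1681 = -3671489/499630*1/1681 = -3671489/839878030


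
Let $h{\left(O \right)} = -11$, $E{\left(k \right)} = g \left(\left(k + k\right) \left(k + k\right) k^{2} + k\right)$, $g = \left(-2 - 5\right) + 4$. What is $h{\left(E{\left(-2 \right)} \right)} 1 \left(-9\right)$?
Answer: $99$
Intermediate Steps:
$g = -3$ ($g = -7 + 4 = -3$)
$E{\left(k \right)} = - 12 k^{4} - 3 k$ ($E{\left(k \right)} = - 3 \left(\left(k + k\right) \left(k + k\right) k^{2} + k\right) = - 3 \left(2 k 2 k k^{2} + k\right) = - 3 \left(4 k^{2} k^{2} + k\right) = - 3 \left(4 k^{4} + k\right) = - 3 \left(k + 4 k^{4}\right) = - 12 k^{4} - 3 k$)
$h{\left(E{\left(-2 \right)} \right)} 1 \left(-9\right) = - 11 \cdot 1 \left(-9\right) = \left(-11\right) \left(-9\right) = 99$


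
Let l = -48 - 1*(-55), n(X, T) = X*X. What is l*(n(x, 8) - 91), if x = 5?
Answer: -462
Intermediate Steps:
n(X, T) = X²
l = 7 (l = -48 + 55 = 7)
l*(n(x, 8) - 91) = 7*(5² - 91) = 7*(25 - 91) = 7*(-66) = -462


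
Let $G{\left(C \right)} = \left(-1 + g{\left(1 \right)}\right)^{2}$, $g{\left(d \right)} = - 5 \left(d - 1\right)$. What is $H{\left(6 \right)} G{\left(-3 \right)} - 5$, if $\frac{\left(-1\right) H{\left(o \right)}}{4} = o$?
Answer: $-29$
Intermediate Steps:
$g{\left(d \right)} = 5 - 5 d$ ($g{\left(d \right)} = - 5 \left(-1 + d\right) = 5 - 5 d$)
$H{\left(o \right)} = - 4 o$
$G{\left(C \right)} = 1$ ($G{\left(C \right)} = \left(-1 + \left(5 - 5\right)\right)^{2} = \left(-1 + 0\right)^{2} = \left(-1\right)^{2} = 1$)
$H{\left(6 \right)} G{\left(-3 \right)} - 5 = \left(-4\right) 6 \cdot 1 - 5 = \left(-24\right) 1 - 5 = -24 - 5 = -29$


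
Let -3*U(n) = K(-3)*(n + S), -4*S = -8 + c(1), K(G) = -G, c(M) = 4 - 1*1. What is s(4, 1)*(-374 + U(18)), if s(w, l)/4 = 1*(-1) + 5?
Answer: -6292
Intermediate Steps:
c(M) = 3 (c(M) = 4 - 1 = 3)
s(w, l) = 16 (s(w, l) = 4*(1*(-1) + 5) = 4*(-1 + 5) = 4*4 = 16)
S = 5/4 (S = -(-8 + 3)/4 = -¼*(-5) = 5/4 ≈ 1.2500)
U(n) = -5/4 - n (U(n) = -(-1*(-3))*(n + 5/4)/3 = -(5/4 + n) = -(15/4 + 3*n)/3 = -5/4 - n)
s(4, 1)*(-374 + U(18)) = 16*(-374 + (-5/4 - 1*18)) = 16*(-374 + (-5/4 - 18)) = 16*(-374 - 77/4) = 16*(-1573/4) = -6292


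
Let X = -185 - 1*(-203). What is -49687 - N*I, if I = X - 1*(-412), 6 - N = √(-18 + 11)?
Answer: -52267 + 430*I*√7 ≈ -52267.0 + 1137.7*I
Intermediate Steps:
X = 18 (X = -185 + 203 = 18)
N = 6 - I*√7 (N = 6 - √(-18 + 11) = 6 - √(-7) = 6 - I*√7 ≈ 6.0 - 2.6458*I)
I = 430 (I = 18 - 1*(-412) = 18 + 412 = 430)
-49687 - N*I = -49687 - (6 - I*√7)*430 = -49687 - (2580 - 430*I*√7) = -49687 + (-2580 + 430*I*√7) = -52267 + 430*I*√7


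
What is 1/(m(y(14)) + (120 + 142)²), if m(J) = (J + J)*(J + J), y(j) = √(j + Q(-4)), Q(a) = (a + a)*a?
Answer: 1/68828 ≈ 1.4529e-5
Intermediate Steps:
Q(a) = 2*a² (Q(a) = (2*a)*a = 2*a²)
y(j) = √(32 + j) (y(j) = √(j + 2*(-4)²) = √(j + 2*16) = √(j + 32) = √(32 + j))
m(J) = 4*J² (m(J) = (2*J)*(2*J) = 4*J²)
1/(m(y(14)) + (120 + 142)²) = 1/(4*(√(32 + 14))² + (120 + 142)²) = 1/(4*(√46)² + 262²) = 1/(4*46 + 68644) = 1/(184 + 68644) = 1/68828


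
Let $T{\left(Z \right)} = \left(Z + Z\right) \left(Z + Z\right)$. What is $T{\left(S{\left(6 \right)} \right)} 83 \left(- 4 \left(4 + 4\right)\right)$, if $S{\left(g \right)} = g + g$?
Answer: $-1529856$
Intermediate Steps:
$S{\left(g \right)} = 2 g$
$T{\left(Z \right)} = 4 Z^{2}$ ($T{\left(Z \right)} = 2 Z 2 Z = 4 Z^{2}$)
$T{\left(S{\left(6 \right)} \right)} 83 \left(- 4 \left(4 + 4\right)\right) = 4 \left(2 \cdot 6\right)^{2} \cdot 83 \left(- 4 \left(4 + 4\right)\right) = 4 \cdot 12^{2} \cdot 83 \left(\left(-4\right) 8\right) = 4 \cdot 144 \cdot 83 \left(-32\right) = 576 \cdot 83 \left(-32\right) = 47808 \left(-32\right) = -1529856$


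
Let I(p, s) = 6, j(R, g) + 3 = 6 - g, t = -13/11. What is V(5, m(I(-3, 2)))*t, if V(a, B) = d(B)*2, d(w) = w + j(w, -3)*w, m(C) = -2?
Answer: 364/11 ≈ 33.091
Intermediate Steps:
t = -13/11 (t = -13*1/11 = -13/11 ≈ -1.1818)
j(R, g) = 3 - g (j(R, g) = -3 + (6 - g) = 3 - g)
d(w) = 7*w (d(w) = w + (3 - 1*(-3))*w = w + (3 + 3)*w = w + 6*w = 7*w)
V(a, B) = 14*B (V(a, B) = (7*B)*2 = 14*B)
V(5, m(I(-3, 2)))*t = (14*(-2))*(-13/11) = -28*(-13/11) = 364/11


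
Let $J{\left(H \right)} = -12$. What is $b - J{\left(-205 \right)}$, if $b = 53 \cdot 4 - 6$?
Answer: $218$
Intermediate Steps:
$b = 206$ ($b = 212 - 6 = 206$)
$b - J{\left(-205 \right)} = 206 - -12 = 206 + 12 = 218$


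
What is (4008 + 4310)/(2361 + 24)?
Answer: 8318/2385 ≈ 3.4876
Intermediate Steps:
(4008 + 4310)/(2361 + 24) = 8318/2385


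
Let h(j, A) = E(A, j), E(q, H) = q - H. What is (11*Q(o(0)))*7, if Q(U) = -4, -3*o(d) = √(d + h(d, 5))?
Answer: -308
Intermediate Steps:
h(j, A) = A - j
o(d) = -√5/3 (o(d) = -√(d + (5 - d))/3 = -√5/3)
(11*Q(o(0)))*7 = (11*(-4))*7 = -44*7 = -308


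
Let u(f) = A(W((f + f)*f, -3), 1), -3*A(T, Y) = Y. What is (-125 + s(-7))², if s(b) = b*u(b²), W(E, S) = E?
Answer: 135424/9 ≈ 15047.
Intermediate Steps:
A(T, Y) = -Y/3
u(f) = -⅓ (u(f) = -⅓*1 = -⅓)
s(b) = -b/3 (s(b) = b*(-⅓) = -b/3)
(-125 + s(-7))² = (-125 - ⅓*(-7))² = (-125 + 7/3)² = (-368/3)² = 135424/9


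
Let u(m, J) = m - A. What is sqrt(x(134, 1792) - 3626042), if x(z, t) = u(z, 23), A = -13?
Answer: 13*I*sqrt(21455) ≈ 1904.2*I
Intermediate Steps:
u(m, J) = 13 + m (u(m, J) = m - 1*(-13) = m + 13 = 13 + m)
x(z, t) = 13 + z
sqrt(x(134, 1792) - 3626042) = sqrt((13 + 134) - 3626042) = sqrt(147 - 3626042) = sqrt(-3625895) = 13*I*sqrt(21455)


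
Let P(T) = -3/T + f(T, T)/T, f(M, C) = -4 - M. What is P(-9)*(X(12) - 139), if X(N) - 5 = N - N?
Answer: 268/9 ≈ 29.778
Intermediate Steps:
X(N) = 5 (X(N) = 5 + (N - N) = 5 + 0 = 5)
P(T) = -3/T + (-4 - T)/T
P(-9)*(X(12) - 139) = ((-7 - 1*(-9))/(-9))*(5 - 139) = -(-7 + 9)/9*(-134) = -⅑*2*(-134) = -2/9*(-134) = 268/9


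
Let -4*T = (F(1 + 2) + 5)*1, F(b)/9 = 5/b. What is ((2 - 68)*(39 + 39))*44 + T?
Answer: -226517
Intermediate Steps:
F(b) = 45/b (F(b) = 9*(5/b) = 45/b)
T = -5 (T = -(45/(1 + 2) + 5)/4 = -(45/3 + 5)/4 = -(45*(1/3) + 5)/4 = -(15 + 5)/4 = -5 ≈ -5.0000)
((2 - 68)*(39 + 39))*44 + T = ((2 - 68)*(39 + 39))*44 - 5 = -66*78*44 - 5 = -5148*44 - 5 = -226512 - 5 = -226517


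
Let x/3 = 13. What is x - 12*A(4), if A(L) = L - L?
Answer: 39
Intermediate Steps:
x = 39 (x = 3*13 = 39)
A(L) = 0
x - 12*A(4) = 39 - 12*0 = 39 + 0 = 39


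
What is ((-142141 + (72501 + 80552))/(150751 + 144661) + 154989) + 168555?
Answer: 23894697760/73853 ≈ 3.2354e+5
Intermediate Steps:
((-142141 + (72501 + 80552))/(150751 + 144661) + 154989) + 168555 = ((-142141 + 153053)/295412 + 154989) + 168555 = (10912*(1/295412) + 154989) + 168555 = (2728/73853 + 154989) + 168555 = 11446405345/73853 + 168555 = 23894697760/73853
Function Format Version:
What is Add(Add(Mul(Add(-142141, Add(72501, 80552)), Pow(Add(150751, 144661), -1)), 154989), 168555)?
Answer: Rational(23894697760, 73853) ≈ 3.2354e+5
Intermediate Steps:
Add(Add(Mul(Add(-142141, Add(72501, 80552)), Pow(Add(150751, 144661), -1)), 154989), 168555) = Add(Add(Mul(Add(-142141, 153053), Pow(295412, -1)), 154989), 168555) = Add(Add(Mul(10912, Rational(1, 295412)), 154989), 168555) = Add(Add(Rational(2728, 73853), 154989), 168555) = Add(Rational(11446405345, 73853), 168555) = Rational(23894697760, 73853)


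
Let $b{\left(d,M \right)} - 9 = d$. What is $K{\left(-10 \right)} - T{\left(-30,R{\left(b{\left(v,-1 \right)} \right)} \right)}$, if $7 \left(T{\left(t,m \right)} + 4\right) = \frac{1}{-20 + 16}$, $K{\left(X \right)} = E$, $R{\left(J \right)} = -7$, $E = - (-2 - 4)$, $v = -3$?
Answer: $\frac{281}{28} \approx 10.036$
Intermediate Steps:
$E = 6$ ($E = \left(-1\right) \left(-6\right) = 6$)
$b{\left(d,M \right)} = 9 + d$
$K{\left(X \right)} = 6$
$T{\left(t,m \right)} = - \frac{113}{28}$ ($T{\left(t,m \right)} = -4 + \frac{1}{7 \left(-20 + 16\right)} = -4 + \frac{1}{7 \left(-4\right)} = -4 + \frac{1}{7} \left(- \frac{1}{4}\right) = -4 - \frac{1}{28} = - \frac{113}{28}$)
$K{\left(-10 \right)} - T{\left(-30,R{\left(b{\left(v,-1 \right)} \right)} \right)} = 6 - - \frac{113}{28} = 6 + \frac{113}{28} = \frac{281}{28}$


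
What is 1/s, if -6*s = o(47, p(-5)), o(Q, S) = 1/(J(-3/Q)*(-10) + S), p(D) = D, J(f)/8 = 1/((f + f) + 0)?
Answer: -3730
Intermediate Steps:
J(f) = 4/f (J(f) = 8/((f + f) + 0) = 8/(2*f + 0) = 8/((2*f)) = 8*(1/(2*f)) = 4/f)
o(Q, S) = 1/(S + 40*Q/3) (o(Q, S) = 1/((4/((-3/Q)))*(-10) + S) = 1/((4*(-Q/3))*(-10) + S) = 1/(-4*Q/3*(-10) + S) = 1/(40*Q/3 + S) = 1/(S + 40*Q/3))
s = -1/3730 (s = -1/(2*(3*(-5) + 40*47)) = -1/(2*(-15 + 1880)) = -1/(2*1865) = -⅙*3/1865 = -1/3730 ≈ -0.00026810)
1/s = 1/(-1/3730) = -3730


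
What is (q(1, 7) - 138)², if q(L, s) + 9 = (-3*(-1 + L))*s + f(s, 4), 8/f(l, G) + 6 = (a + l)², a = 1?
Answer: 18139081/841 ≈ 21568.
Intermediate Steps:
f(l, G) = 8/(-6 + (1 + l)²)
q(L, s) = -9 + 8/(-6 + (1 + s)²) + s*(3 - 3*L) (q(L, s) = -9 + ((-3*(-1 + L))*s + 8/(-6 + (1 + s)²)) = -9 + ((3 - 3*L)*s + 8/(-6 + (1 + s)²)) = -9 + (s*(3 - 3*L) + 8/(-6 + (1 + s)²)) = -9 + (8/(-6 + (1 + s)²) + s*(3 - 3*L)) = -9 + 8/(-6 + (1 + s)²) + s*(3 - 3*L))
(q(1, 7) - 138)² = ((8 + 3*(-6 + (1 + 7)²)*(-3 + 7 - 1*1*7))/(-6 + (1 + 7)²) - 138)² = ((8 + 3*(-6 + 8²)*(-3 + 7 - 7))/(-6 + 8²) - 138)² = ((8 + 3*(-6 + 64)*(-3))/(-6 + 64) - 138)² = ((8 + 3*58*(-3))/58 - 138)² = ((8 - 522)/58 - 138)² = ((1/58)*(-514) - 138)² = (-257/29 - 138)² = (-4259/29)² = 18139081/841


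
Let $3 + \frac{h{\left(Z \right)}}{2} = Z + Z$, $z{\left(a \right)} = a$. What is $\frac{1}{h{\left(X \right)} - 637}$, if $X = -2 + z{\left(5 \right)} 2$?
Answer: $- \frac{1}{611} \approx -0.0016367$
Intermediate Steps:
$X = 8$ ($X = -2 + 5 \cdot 2 = -2 + 10 = 8$)
$h{\left(Z \right)} = -6 + 4 Z$ ($h{\left(Z \right)} = -6 + 2 \left(Z + Z\right) = -6 + 2 \cdot 2 Z = -6 + 4 Z$)
$\frac{1}{h{\left(X \right)} - 637} = \frac{1}{\left(-6 + 4 \cdot 8\right) - 637} = \frac{1}{\left(-6 + 32\right) - 637} = \frac{1}{26 - 637} = \frac{1}{-611} = - \frac{1}{611}$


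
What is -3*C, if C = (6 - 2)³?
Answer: -192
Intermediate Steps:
C = 64 (C = 4³ = 64)
-3*C = -3*64 = -192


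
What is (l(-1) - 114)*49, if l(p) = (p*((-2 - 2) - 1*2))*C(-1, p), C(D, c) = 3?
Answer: -4704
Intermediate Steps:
l(p) = -18*p (l(p) = (p*((-2 - 2) - 1*2))*3 = (p*(-4 - 2))*3 = (p*(-6))*3 = -6*p*3 = -18*p)
(l(-1) - 114)*49 = (-18*(-1) - 114)*49 = (18 - 114)*49 = -96*49 = -4704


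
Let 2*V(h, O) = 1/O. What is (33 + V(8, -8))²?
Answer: 277729/256 ≈ 1084.9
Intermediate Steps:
V(h, O) = 1/(2*O)
(33 + V(8, -8))² = (33 + (½)/(-8))² = (33 + (½)*(-⅛))² = (33 - 1/16)² = (527/16)² = 277729/256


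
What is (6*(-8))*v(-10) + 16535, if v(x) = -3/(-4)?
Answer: 16499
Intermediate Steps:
v(x) = ¾ (v(x) = -3*(-¼) = ¾)
(6*(-8))*v(-10) + 16535 = (6*(-8))*(¾) + 16535 = -48*¾ + 16535 = -36 + 16535 = 16499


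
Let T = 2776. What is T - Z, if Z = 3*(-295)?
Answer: 3661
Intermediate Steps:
Z = -885
T - Z = 2776 - 1*(-885) = 2776 + 885 = 3661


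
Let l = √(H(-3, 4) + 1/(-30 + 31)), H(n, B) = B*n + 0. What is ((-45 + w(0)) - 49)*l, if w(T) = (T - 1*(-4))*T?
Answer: -94*I*√11 ≈ -311.76*I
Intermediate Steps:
H(n, B) = B*n
w(T) = T*(4 + T) (w(T) = (T + 4)*T = (4 + T)*T = T*(4 + T))
l = I*√11 (l = √(4*(-3) + 1/(-30 + 31)) = √(-12 + 1/1) = √(-12 + 1) = √(-11) = I*√11 ≈ 3.3166*I)
((-45 + w(0)) - 49)*l = ((-45 + 0*(4 + 0)) - 49)*(I*√11) = ((-45 + 0*4) - 49)*(I*√11) = ((-45 + 0) - 49)*(I*√11) = (-45 - 49)*(I*√11) = -94*I*√11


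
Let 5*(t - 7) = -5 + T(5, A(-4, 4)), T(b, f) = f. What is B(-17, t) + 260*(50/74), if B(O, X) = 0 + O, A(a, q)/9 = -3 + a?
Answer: 5871/37 ≈ 158.68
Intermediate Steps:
A(a, q) = -27 + 9*a (A(a, q) = 9*(-3 + a) = -27 + 9*a)
t = -33/5 (t = 7 + (-5 + (-27 + 9*(-4)))/5 = 7 + (-5 + (-27 - 36))/5 = 7 + (-5 - 63)/5 = 7 + (⅕)*(-68) = 7 - 68/5 = -33/5 ≈ -6.6000)
B(O, X) = O
B(-17, t) + 260*(50/74) = -17 + 260*(50/74) = -17 + 260*(50*(1/74)) = -17 + 260*(25/37) = -17 + 6500/37 = 5871/37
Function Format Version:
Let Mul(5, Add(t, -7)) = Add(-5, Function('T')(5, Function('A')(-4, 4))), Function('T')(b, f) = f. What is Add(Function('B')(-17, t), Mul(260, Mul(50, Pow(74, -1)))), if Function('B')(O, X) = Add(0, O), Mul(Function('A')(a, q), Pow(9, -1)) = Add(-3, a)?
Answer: Rational(5871, 37) ≈ 158.68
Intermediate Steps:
Function('A')(a, q) = Add(-27, Mul(9, a)) (Function('A')(a, q) = Mul(9, Add(-3, a)) = Add(-27, Mul(9, a)))
t = Rational(-33, 5) (t = Add(7, Mul(Rational(1, 5), Add(-5, Add(-27, Mul(9, -4))))) = Add(7, Mul(Rational(1, 5), Add(-5, Add(-27, -36)))) = Add(7, Mul(Rational(1, 5), Add(-5, -63))) = Add(7, Mul(Rational(1, 5), -68)) = Add(7, Rational(-68, 5)) = Rational(-33, 5) ≈ -6.6000)
Function('B')(O, X) = O
Add(Function('B')(-17, t), Mul(260, Mul(50, Pow(74, -1)))) = Add(-17, Mul(260, Mul(50, Pow(74, -1)))) = Add(-17, Mul(260, Mul(50, Rational(1, 74)))) = Add(-17, Mul(260, Rational(25, 37))) = Add(-17, Rational(6500, 37)) = Rational(5871, 37)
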